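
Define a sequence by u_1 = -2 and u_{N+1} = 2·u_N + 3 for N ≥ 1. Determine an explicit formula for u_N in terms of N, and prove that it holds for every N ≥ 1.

u_N = 2^(N - 1) - 3

Computing the first terms: u_1 = -2, u_2 = -1, u_3 = 1. This suggests u_N = 2^(N - 1) - 3.
Base case (N = 1): the formula gives -2 = -2 = u_1.
Inductive step: suppose the statement holds for some k ≥ 1, so u_k = 2^(k - 1) - 3.
Then u_{k+1} = 2·u_k + 3 = 2·(2^(k - 1) - 3) + 3 = 2^k - 3 = 2^((k+1) - 1) - 3,
which is the claimed formula at N = k+1.
By the principle of mathematical induction, the result holds for all N ≥ 1.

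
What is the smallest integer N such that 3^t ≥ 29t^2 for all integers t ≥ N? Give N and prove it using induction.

At t = 6: 729 < 1044, so the inequality fails and N ≥ 7. We prove 3^t ≥ 29t^2 for all t ≥ 7.
When t = 7: 3^t = 2187 and 29t^2 = 1421, so 2187 ≥ 1421.
Inductive step: suppose the statement holds for some j ≥ 7, so 3^j ≥ 29j^2.
Then 3^(j + 1) = 3·(3^j) ≥ 3·(29j^2).
Also, for j ≥ 7 we have 3·(29j^2) ≥ 29(j+1)^2, since 3 ≥ (1 + 1/j)^2 for all j ≥ 7.
Combining, 3^(j + 1) ≥ 29(j+1)^2.
By the principle of mathematical induction, the result holds for all t ≥ 7.
Hence the smallest such N is 7.

N = 7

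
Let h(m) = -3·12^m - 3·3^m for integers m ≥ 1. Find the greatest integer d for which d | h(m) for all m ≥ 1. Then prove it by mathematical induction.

Computing the first values: h(1) = -45 and h(2) = -459; gcd(-45, -459) = 9, so d ≤ 9.
We prove 9 | -3·12^m - 3·3^m for all m ≥ 1 by induction on m.
When m = 1: h(1) = -45 = 9·(-5), so 9 | h(1).
Inductive step: suppose the statement holds for some r ≥ 1, i.e. 9 | h(r). Then
h(r+1) − 12·h(r) = (-3·12^(r+1) - 3·3^(r+1)) − 12·(-3·12^r - 3·3^r) = (-3)·3^r·(3 − 12) = (27)·3^r. Since 9 | h(r) by the inductive hypothesis, 9 | 12·h(r); and 9 | 27 since 27 = 9·3. Therefore 9 | h(r+1).
By induction, the statement is established for all m ≥ 1.
Therefore the largest such d is 9.

d = 9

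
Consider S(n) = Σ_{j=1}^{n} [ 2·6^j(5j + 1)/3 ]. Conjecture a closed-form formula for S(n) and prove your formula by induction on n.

We claim S(n) = 4·6^n·n for all n ≥ 1.
For the base case n = 1: S(1) = 24, and the closed form gives 24. They agree.
Inductive step: assume the claim holds for n = j, so S(j) = 4·6^j·j.
Then S(j+1) = S(j) + (6^j(20j + 24)) = (4·6^j·j) + (6^j(20j + 24)).
Simplifying, S(j+1) = 24·6^j(j + 1) = 4·6^(j+1)·(j+1),
which is the closed form with n = j+1.
Hence, by induction on n, the claim holds for every n ≥ 1.

S(n) = 4·6^n·n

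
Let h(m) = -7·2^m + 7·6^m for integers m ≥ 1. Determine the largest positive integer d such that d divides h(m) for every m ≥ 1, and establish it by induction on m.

d = 28

Computing the first values: h(1) = 28 and h(2) = 224; gcd(28, 224) = 28, so d ≤ 28.
We prove 28 | -7·2^m + 7·6^m for all m ≥ 1 by induction on m.
Base step (m = 1): h(1) = 28 = 28·(1), so 28 | h(1).
Inductive step: assume the claim holds for m = p, i.e. 28 | h(p). Then
h(p+1) − 6·h(p) = (-7·2^(p+1) + 7·6^(p+1)) − 6·(-7·2^p + 7·6^p) = (-7)·2^p·(2 − 6) = (28)·2^p. Since 28 | h(p) by the inductive hypothesis, 28 | 6·h(p); and 28 | 28 since 28 = 28·1. Therefore 28 | h(p+1).
By induction, the statement is established for all m ≥ 1.
Therefore the largest such d is 28.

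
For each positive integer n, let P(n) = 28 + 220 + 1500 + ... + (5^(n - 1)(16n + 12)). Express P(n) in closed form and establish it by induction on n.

P(n) = 2·5^n(2n + 1) - 2

We claim P(n) = 2·5^n(2n + 1) - 2 for all n ≥ 1.
For the base case n = 1: P(1) = 28, and the closed form gives 28. They agree.
Inductive step: assume the claim holds for n = k, so P(k) = 2·5^k(2k + 1) - 2.
Then P(k+1) = P(k) + (5^k(16k + 28)) = (2·5^k(2k + 1) - 2) + (5^k(16k + 28)).
Simplifying, P(k+1) = 20·5^k·k + 30·5^k - 2 = 2·5^(k+1)(2(k+1) + 1) - 2,
which is the closed form with n = k+1.
By the principle of mathematical induction, the result holds for all n ≥ 1.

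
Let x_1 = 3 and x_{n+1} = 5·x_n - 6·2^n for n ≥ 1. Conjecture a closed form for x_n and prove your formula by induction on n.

Computing the first terms: x_1 = 3, x_2 = 3, x_3 = -9. This suggests x_n = 2^(n + 1) - 5^(n - 1).
Base step (n = 1): the formula gives 3 = 3 = x_1.
Inductive step: suppose the statement holds for some m ≥ 1, so x_m = 2^(m + 1) - 5^(m - 1).
Then x_{m+1} = 5·x_m - 6·2^m = 5·(2^(m + 1) - 5^(m - 1)) - 6·2^m = 2^(m + 2) - 5^m = 2^((m+1) + 1) - 5^((m+1) - 1),
which is the claimed formula at n = m+1.
By induction, the statement is established for all n ≥ 1.

x_n = 2^(n + 1) - 5^(n - 1)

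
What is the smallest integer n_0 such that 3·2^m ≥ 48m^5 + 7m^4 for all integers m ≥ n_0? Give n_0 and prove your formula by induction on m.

At m = 28: 805306368 < 830400256, so the inequality fails and n_0 ≥ 29. We prove 3·2^m ≥ 48m^5 + 7m^4 for all m ≥ 29.
Base case (m = 29): 3·2^m = 1610612736 and 48m^5 + 7m^4 = 989486119, so 1610612736 ≥ 989486119.
Inductive step: suppose the statement holds for some r ≥ 29, so 3·2^r ≥ 48r^5 + 7r^4.
Then 3·2^(r + 1) = 2·(3·2^r) ≥ 2·(48r^5 + 7r^4).
Also, for r ≥ 29 we have 2·(48r^5 + 7r^4) ≥ 48(r+1)^5 + 7(r+1)^4, since 2·(48r^5 + 7r^4) − (48(r+1)^5 + 7(r+1)^4) = 48r^5 - 233r^4 - 508r^3 - 522r^2 - 268r - 55, which is nonnegative for all r ≥ 29.
Combining, 3·2^(r + 1) ≥ 48(r+1)^5 + 7(r+1)^4.
By the principle of mathematical induction, the result holds for all m ≥ 29.
Hence the smallest such n_0 is 29.

n_0 = 29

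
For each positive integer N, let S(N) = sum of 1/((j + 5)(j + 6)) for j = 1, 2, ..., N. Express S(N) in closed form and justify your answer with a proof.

S(N) = N/(6(N + 6))

We claim S(N) = N/(6(N + 6)) for all N ≥ 1.
When N = 1: S(1) = 1/42, and the closed form gives 1/42. They agree.
Suppose the result is true for N = j, so S(j) = j/(6(j + 6)).
Then S(j+1) = S(j) + (1/((j + 6)(j + 7))) = (j/(6(j + 6))) + (1/((j + 6)(j + 7))).
Simplifying, S(j+1) = (j + 1)/(6(j + 7)) = (j+1)/(6((j+1) + 6)),
which is the closed form with N = j+1.
Hence, by induction on N, the claim holds for every N ≥ 1.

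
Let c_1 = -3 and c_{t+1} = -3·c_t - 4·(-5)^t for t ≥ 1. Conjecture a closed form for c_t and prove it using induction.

c_t = 7(-3)^(t - 1) + 2(-5)^t

Computing the first terms: c_1 = -3, c_2 = 29, c_3 = -187. This suggests c_t = 7(-3)^(t - 1) + 2(-5)^t.
Base case (t = 1): the formula gives -3 = -3 = c_1.
Inductive step: suppose the statement holds for some i ≥ 1, so c_i = 7(-3)^(i - 1) + 2(-5)^i.
Then c_{i+1} = -3·c_i - 4·(-5)^i = -3·(7(-3)^(i - 1) + 2(-5)^i) - 4·(-5)^i = 7(-3)^i + 2(-5)^(i + 1) = 7(-3)^((i+1) - 1) + 2(-5)^(i+1),
which is the claimed formula at t = i+1.
This completes the induction.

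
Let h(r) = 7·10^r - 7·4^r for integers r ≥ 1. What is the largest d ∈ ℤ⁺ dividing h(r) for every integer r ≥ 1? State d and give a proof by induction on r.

d = 42

Computing the first values: h(1) = 42 and h(2) = 588; gcd(42, 588) = 42, so d ≤ 42.
We prove 42 | 7·10^r - 7·4^r for all r ≥ 1 by induction on r.
When r = 1: h(1) = 42 = 42·(1), so 42 | h(1).
Suppose the result is true for r = k, i.e. 42 | h(k). Then
h(k+1) − 10·h(k) = (7·10^(k+1) - 7·4^(k+1)) − 10·(7·10^k - 7·4^k) = (-7)·4^k·(4 − 10) = (42)·4^k. Since 42 | h(k) by the inductive hypothesis, 42 | 10·h(k); and 42 | 42 since 42 = 42·1. Therefore 42 | h(k+1).
By the principle of mathematical induction, the result holds for all r ≥ 1.
Therefore the largest such d is 42.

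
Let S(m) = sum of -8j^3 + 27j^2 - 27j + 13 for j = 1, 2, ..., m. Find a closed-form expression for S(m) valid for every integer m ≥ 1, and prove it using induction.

S(m) = -m(2m^3 - 5m^2 + 2m - 4)

We claim S(m) = -m(2m^3 - 5m^2 + 2m - 4) for all m ≥ 1.
Base step (m = 1): S(1) = 5, and the closed form gives 5. They agree.
Inductive step: assume the claim holds for m = j, so S(j) = j(-2j^3 + 5j^2 - 2j + 4).
Then S(j+1) = S(j) + (-8j^3 + 3j^2 + 3j + 5) = (j(-2j^3 + 5j^2 - 2j + 4)) + (-8j^3 + 3j^2 + 3j + 5).
Simplifying, S(j+1) = -(j + 1)(2j^3 + j^2 - 2j - 5) = -(j+1)(2(j+1)^3 - 5(j+1)^2 + 2(j+1) - 4),
which is the closed form with m = j+1.
By induction, the statement is established for all m ≥ 1.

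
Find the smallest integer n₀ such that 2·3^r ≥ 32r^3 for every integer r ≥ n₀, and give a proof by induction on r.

At r = 8: 13122 < 16384, so the inequality fails and n₀ ≥ 9. We prove 2·3^r ≥ 32r^3 for all r ≥ 9.
Base case (r = 9): 2·3^r = 39366 and 32r^3 = 23328, so 39366 ≥ 23328.
For the inductive step, assume it holds for an arbitrary k ≥ 9, so 2·3^k ≥ 32k^3.
Then 2·3^(k + 1) = 3·(2·3^k) ≥ 3·(32k^3).
Also, for k ≥ 9 we have 3·(32k^3) ≥ 32(k+1)^3, since 3 ≥ (1 + 1/k)^3 for all k ≥ 9.
Combining, 2·3^(k + 1) ≥ 32(k+1)^3.
By induction, the statement is established for all r ≥ 9.
Hence the smallest such n₀ is 9.

n₀ = 9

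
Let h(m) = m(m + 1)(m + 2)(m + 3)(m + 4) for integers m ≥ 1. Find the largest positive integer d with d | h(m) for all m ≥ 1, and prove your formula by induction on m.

Computing the first values: h(1) = 120 and h(2) = 720; gcd(120, 720) = 120, so d ≤ 120.
We prove 120 | m(m + 1)(m + 2)(m + 3)(m + 4) for all m ≥ 1 by induction on m.
Base step (m = 1): h(1) = 120 = 120·(1), so 120 | h(1).
Inductive step: suppose the statement holds for some i ≥ 1, i.e. 120 | h(i). Then
h(i+1) − h(i) = (i+1)·(i+2)·(i+3)·(i+4)·(i+5) − i·(i+1)·(i+2)·(i+3)·(i+4) = (i+1)·(i+2)·(i+3)·(i+4)·[(i+5) − i] = 5·(i+1)·(i+2)·(i+3)·(i+4). The product of 4 consecutive integers is divisible by (4)! = 24, so h(i+1) − h(i) is divisible by 5·24 = 120. By the inductive hypothesis 120 | h(i), hence 120 | h(i+1).
By the principle of mathematical induction, the result holds for all m ≥ 1.
Therefore the largest such d is 120.

d = 120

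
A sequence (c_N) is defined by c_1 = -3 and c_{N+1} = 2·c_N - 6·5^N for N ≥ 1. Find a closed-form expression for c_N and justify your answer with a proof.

c_N = 7·2^(N - 1) - 2·5^N

Computing the first terms: c_1 = -3, c_2 = -36, c_3 = -222. This suggests c_N = 7·2^(N - 1) - 2·5^N.
Base case (N = 1): the formula gives -3 = -3 = c_1.
Suppose the result is true for N = k, so c_k = 7·2^(k - 1) - 2·5^k.
Then c_{k+1} = 2·c_k - 6·5^k = 2·(7·2^(k - 1) - 2·5^k) - 6·5^k = 7·2^k - 2·5^(k + 1) = 7·2^((k+1) - 1) - 2·5^(k+1),
which is the claimed formula at N = k+1.
This completes the induction.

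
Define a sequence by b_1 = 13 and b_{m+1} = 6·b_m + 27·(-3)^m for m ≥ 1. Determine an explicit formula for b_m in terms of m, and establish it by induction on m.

b_m = (-3)^(m + 1) + 4·6^(m - 1)

Computing the first terms: b_1 = 13, b_2 = -3, b_3 = 225. This suggests b_m = (-3)^(m + 1) + 4·6^(m - 1).
For the base case m = 1: the formula gives 13 = 13 = b_1.
For the inductive step, assume it holds for an arbitrary i ≥ 1, so b_i = (-3)^(i + 1) + 4·6^(i - 1).
Then b_{i+1} = 6·b_i + 27·(-3)^i = 6·((-3)^(i + 1) + 4·6^(i - 1)) + 27·(-3)^i = (-3)^(i + 2) + 4·6^i = (-3)^((i+1) + 1) + 4·6^((i+1) - 1),
which is the claimed formula at m = i+1.
Hence, by induction on m, the claim holds for every m ≥ 1.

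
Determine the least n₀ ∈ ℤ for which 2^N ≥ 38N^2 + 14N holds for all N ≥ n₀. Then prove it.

n₀ = 13

At N = 12: 4096 < 5640, so the inequality fails and n₀ ≥ 13. We prove 2^N ≥ 38N^2 + 14N for all N ≥ 13.
When N = 13: 2^N = 8192 and 38N^2 + 14N = 6604, so 8192 ≥ 6604.
Suppose the result is true for N = m, so 2^m ≥ 38m^2 + 14m.
Then 2^(m + 1) = 2·(2^m) ≥ 2·(38m^2 + 14m).
Also, for m ≥ 13 we have 2·(38m^2 + 14m) ≥ 38(m+1)^2 + 14(m+1), since 2·(38m^2 + 14m) − (38(m+1)^2 + 14(m+1)) = 38m^2 - 62m - 52, which is nonnegative for all m ≥ 13.
Combining, 2^(m + 1) ≥ 38(m+1)^2 + 14(m+1).
By the principle of mathematical induction, the result holds for all N ≥ 13.
Hence the smallest such n₀ is 13.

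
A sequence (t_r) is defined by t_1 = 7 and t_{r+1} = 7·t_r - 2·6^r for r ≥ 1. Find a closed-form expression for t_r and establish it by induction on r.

Computing the first terms: t_1 = 7, t_2 = 37, t_3 = 187. This suggests t_r = 2·6^r - 5·7^(r - 1).
Base step (r = 1): the formula gives 7 = 7 = t_1.
Suppose the result is true for r = m, so t_m = 2·6^m - 5·7^(m - 1).
Then t_{m+1} = 7·t_m - 2·6^m = 7·(2·6^m - 5·7^(m - 1)) - 2·6^m = 2·6^(m + 1) - 5·7^m = 2·6^(m+1) - 5·7^((m+1) - 1),
which is the claimed formula at r = m+1.
By induction, the statement is established for all r ≥ 1.

t_r = 2·6^r - 5·7^(r - 1)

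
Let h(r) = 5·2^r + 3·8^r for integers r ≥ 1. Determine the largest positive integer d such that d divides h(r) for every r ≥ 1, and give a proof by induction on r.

d = 2

Computing the first values: h(1) = 34 and h(2) = 212; gcd(34, 212) = 2, so d ≤ 2.
We prove 2 | 5·2^r + 3·8^r for all r ≥ 1 by induction on r.
Base step (r = 1): h(1) = 34 = 2·(17), so 2 | h(1).
Inductive step: assume the claim holds for r = j, i.e. 2 | h(j). Then
h(j+1) − 8·h(j) = (5·2^(j+1) + 3·8^(j+1)) − 8·(5·2^j + 3·8^j) = (5)·2^j·(2 − 8) = (-30)·2^j. Since 2 | h(j) by the inductive hypothesis, 2 | 8·h(j); and 2 | -30 since -30 = 2·-15. Therefore 2 | h(j+1).
Hence, by induction on r, the claim holds for every r ≥ 1.
Therefore the largest such d is 2.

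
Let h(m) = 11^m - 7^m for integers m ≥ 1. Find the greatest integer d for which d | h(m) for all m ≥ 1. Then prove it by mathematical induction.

Computing the first values: h(1) = 4 and h(2) = 72; gcd(4, 72) = 4, so d ≤ 4.
We prove 4 | 11^m - 7^m for all m ≥ 1 by induction on m.
Base case (m = 1): h(1) = 4 = 4·(1), so 4 | h(1).
For the inductive step, assume it holds for an arbitrary r ≥ 1, i.e. 4 | h(r). Then
11^{r+1} − 7^{r+1} = 11·11^r − 7·7^r = 11·(11^r − 7^r) + (4)·7^r. The first term is divisible by 4 by the inductive hypothesis, and the second term (4)·7^r is divisible by 4 since 4 | 4. Hence 4 | h(r+1).
This completes the induction.
Therefore the largest such d is 4.

d = 4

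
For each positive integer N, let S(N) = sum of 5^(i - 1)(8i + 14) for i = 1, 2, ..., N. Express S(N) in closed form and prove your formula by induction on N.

S(N) = 5^N(2N + 3) - 3

We claim S(N) = 5^N(2N + 3) - 3 for all N ≥ 1.
Base case (N = 1): S(1) = 22, and the closed form gives 22. They agree.
Suppose the result is true for N = i, so S(i) = 5^i(2i + 3) - 3.
Then S(i+1) = S(i) + (5^i(8i + 22)) = (5^i(2i + 3) - 3) + (5^i(8i + 22)).
Simplifying, S(i+1) = 10·5^i·i + 25·5^i - 3 = 5^(i+1)(2(i+1) + 3) - 3,
which is the closed form with N = i+1.
By the principle of mathematical induction, the result holds for all N ≥ 1.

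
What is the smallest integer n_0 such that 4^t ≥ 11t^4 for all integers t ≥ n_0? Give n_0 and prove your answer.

At t = 7: 16384 < 26411, so the inequality fails and n_0 ≥ 8. We prove 4^t ≥ 11t^4 for all t ≥ 8.
Base case (t = 8): 4^t = 65536 and 11t^4 = 45056, so 65536 ≥ 45056.
Suppose the result is true for t = k, so 4^k ≥ 11k^4.
Then 4^(k + 1) = 4·(4^k) ≥ 4·(11k^4).
Also, for k ≥ 8 we have 4·(11k^4) ≥ 11(k+1)^4, since 4 ≥ (1 + 1/k)^4 for all k ≥ 8.
Combining, 4^(k + 1) ≥ 11(k+1)^4.
This completes the induction.
Hence the smallest such n_0 is 8.

n_0 = 8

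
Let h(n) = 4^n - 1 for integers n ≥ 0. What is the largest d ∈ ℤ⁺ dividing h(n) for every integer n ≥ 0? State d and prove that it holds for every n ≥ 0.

Computing the first values: h(0) = 0 and h(1) = 3; gcd(0, 3) = 3, so d ≤ 3.
We prove 3 | 4^n - 1 for all n ≥ 0 by induction on n.
Base step (n = 0): h(0) = 0 = 3·(0), so 3 | h(0).
Inductive step: assume the claim holds for n = r, i.e. 3 | h(r). Then
h(r+1) = 4^(r+1) - 1 = 4·(4^r - 1) + 3 = 4·h(r) + 3. The first term is divisible by 3 by the inductive hypothesis, and 3 is divisible by 3. Hence 3 | h(r+1).
By the principle of mathematical induction, the result holds for all n ≥ 0.
Therefore the largest such d is 3.

d = 3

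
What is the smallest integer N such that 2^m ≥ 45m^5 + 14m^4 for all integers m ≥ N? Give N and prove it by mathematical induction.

N = 31

At m = 30: 1073741824 < 1104840000, so the inequality fails and N ≥ 31. We prove 2^m ≥ 45m^5 + 14m^4 for all m ≥ 31.
Base step (m = 31): 2^m = 2147483648 and 45m^5 + 14m^4 = 1301241089, so 2147483648 ≥ 1301241089.
Inductive step: suppose the statement holds for some p ≥ 31, so 2^p ≥ 45p^5 + 14p^4.
Then 2^(p + 1) = 2·(2^p) ≥ 2·(45p^5 + 14p^4).
Also, for p ≥ 31 we have 2·(45p^5 + 14p^4) ≥ 45(p+1)^5 + 14(p+1)^4, since 2·(45p^5 + 14p^4) − (45(p+1)^5 + 14(p+1)^4) = 45p^5 - 211p^4 - 506p^3 - 534p^2 - 281p - 59, which is nonnegative for all p ≥ 31.
Combining, 2^(p + 1) ≥ 45(p+1)^5 + 14(p+1)^4.
Hence, by induction on m, the claim holds for every m ≥ 31.
Hence the smallest such N is 31.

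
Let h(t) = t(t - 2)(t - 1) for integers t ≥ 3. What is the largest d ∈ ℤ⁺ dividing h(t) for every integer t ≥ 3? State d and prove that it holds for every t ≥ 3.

Computing the first values: h(3) = 6 and h(4) = 24; gcd(6, 24) = 6, so d ≤ 6.
We prove 6 | t(t - 2)(t - 1) for all t ≥ 3 by induction on t.
Base step (t = 3): h(3) = 6 = 6·(1), so 6 | h(3).
Inductive step: suppose the statement holds for some j ≥ 3, i.e. 6 | h(j). Then
h(j+1) − h(j) = (j-1)·j·(j+1) − (j-2)·(j-1)·j = (j-1)·j·[(j+1) − (j-2)] = 3·(j-1)·j. The product of 2 consecutive integers is divisible by (2)! = 2, so h(j+1) − h(j) is divisible by 3·2 = 6. By the inductive hypothesis 6 | h(j), hence 6 | h(j+1).
By the principle of mathematical induction, the result holds for all t ≥ 3.
Therefore the largest such d is 6.

d = 6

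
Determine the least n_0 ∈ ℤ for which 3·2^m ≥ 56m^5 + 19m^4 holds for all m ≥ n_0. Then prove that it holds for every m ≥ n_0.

At m = 28: 805306368 < 975459072, so the inequality fails and n_0 ≥ 29. We prove 3·2^m ≥ 56m^5 + 19m^4 for all m ≥ 29.
Base step (m = 29): 3·2^m = 1610612736 and 56m^5 + 19m^4 = 1162062683, so 1610612736 ≥ 1162062683.
Inductive step: assume the claim holds for m = k, so 3·2^k ≥ 56k^5 + 19k^4.
Then 3·2^(k + 1) = 2·(3·2^k) ≥ 2·(56k^5 + 19k^4).
Also, for k ≥ 29 we have 2·(56k^5 + 19k^4) ≥ 56(k+1)^5 + 19(k+1)^4, since 2·(56k^5 + 19k^4) − (56(k+1)^5 + 19(k+1)^4) = 56k^5 - 261k^4 - 636k^3 - 674k^2 - 356k - 75, which is nonnegative for all k ≥ 29.
Combining, 3·2^(k + 1) ≥ 56(k+1)^5 + 19(k+1)^4.
Hence, by induction on m, the claim holds for every m ≥ 29.
Hence the smallest such n_0 is 29.

n_0 = 29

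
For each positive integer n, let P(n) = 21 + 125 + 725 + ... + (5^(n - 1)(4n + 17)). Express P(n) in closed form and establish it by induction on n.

We claim P(n) = 5^n(n + 4) - 4 for all n ≥ 1.
Base step (n = 1): P(1) = 21, and the closed form gives 21. They agree.
Inductive step: assume the claim holds for n = j, so P(j) = 5^j(j + 4) - 4.
Then P(j+1) = P(j) + (5^j(4j + 21)) = (5^j(j + 4) - 4) + (5^j(4j + 21)).
Simplifying, P(j+1) = 5^(j + 1)j + 5^(j + 2) - 4 = 5^(j+1)((j+1) + 4) - 4,
which is the closed form with n = j+1.
By induction, the statement is established for all n ≥ 1.

P(n) = 5^n(n + 4) - 4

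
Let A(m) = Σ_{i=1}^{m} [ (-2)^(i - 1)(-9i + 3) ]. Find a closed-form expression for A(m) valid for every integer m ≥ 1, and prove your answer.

We claim A(m) = 3(-2)^m·m for all m ≥ 1.
When m = 1: A(1) = -6, and the closed form gives -6. They agree.
Inductive step: suppose the statement holds for some i ≥ 1, so A(i) = 3(-2)^i·i.
Then A(i+1) = A(i) + ((-2)^i(-9i - 6)) = (3(-2)^i·i) + ((-2)^i(-9i - 6)).
Simplifying, A(i+1) = (-2)^(i + 1)(3i + 3) = 3(-2)^(i+1)·(i+1),
which is the closed form with m = i+1.
Hence, by induction on m, the claim holds for every m ≥ 1.

A(m) = 3(-2)^m·m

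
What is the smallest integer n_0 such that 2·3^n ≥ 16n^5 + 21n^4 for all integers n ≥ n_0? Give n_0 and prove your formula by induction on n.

At n = 13: 3188646 < 6540469, so the inequality fails and n_0 ≥ 14. We prove 2·3^n ≥ 16n^5 + 21n^4 for all n ≥ 14.
For the base case n = 14: 2·3^n = 9565938 and 16n^5 + 21n^4 = 9411920, so 9565938 ≥ 9411920.
Suppose the result is true for n = r, so 2·3^r ≥ 16r^5 + 21r^4.
Then 2·3^(r + 1) = 3·(2·3^r) ≥ 3·(16r^5 + 21r^4).
Also, for r ≥ 14 we have 3·(16r^5 + 21r^4) ≥ 16(r+1)^5 + 21(r+1)^4, since 3·(16r^5 + 21r^4) − (16(r+1)^5 + 21(r+1)^4) = 32r^5 - 38r^4 - 244r^3 - 286r^2 - 164r - 37, which is nonnegative for all r ≥ 14.
Combining, 2·3^(r + 1) ≥ 16(r+1)^5 + 21(r+1)^4.
Hence, by induction on n, the claim holds for every n ≥ 14.
Hence the smallest such n_0 is 14.

n_0 = 14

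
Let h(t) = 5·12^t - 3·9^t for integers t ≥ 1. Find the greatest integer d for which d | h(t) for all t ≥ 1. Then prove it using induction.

Computing the first values: h(1) = 33 and h(2) = 477; gcd(33, 477) = 3, so d ≤ 3.
We prove 3 | 5·12^t - 3·9^t for all t ≥ 1 by induction on t.
When t = 1: h(1) = 33 = 3·(11), so 3 | h(1).
Suppose the result is true for t = p, i.e. 3 | h(p). Then
h(p+1) − 12·h(p) = (5·12^(p+1) - 3·9^(p+1)) − 12·(5·12^p - 3·9^p) = (-3)·9^p·(9 − 12) = (9)·9^p. Since 3 | h(p) by the inductive hypothesis, 3 | 12·h(p); and 3 | 9 since 9 = 3·3. Therefore 3 | h(p+1).
By induction, the statement is established for all t ≥ 1.
Therefore the largest such d is 3.

d = 3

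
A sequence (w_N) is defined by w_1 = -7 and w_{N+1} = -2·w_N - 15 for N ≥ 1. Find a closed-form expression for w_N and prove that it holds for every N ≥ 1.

w_N = (-2)^N - 5

Computing the first terms: w_1 = -7, w_2 = -1, w_3 = -13. This suggests w_N = (-2)^N - 5.
For the base case N = 1: the formula gives -7 = -7 = w_1.
Inductive step: suppose the statement holds for some i ≥ 1, so w_i = (-2)^i - 5.
Then w_{i+1} = -2·w_i - 15 = -2·((-2)^i - 5) - 15 = (-2)^(i + 1) - 5,
which is the claimed formula at N = i+1.
This completes the induction.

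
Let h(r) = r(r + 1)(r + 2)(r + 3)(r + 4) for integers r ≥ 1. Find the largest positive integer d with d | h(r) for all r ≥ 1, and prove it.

d = 120

Computing the first values: h(1) = 120 and h(2) = 720; gcd(120, 720) = 120, so d ≤ 120.
We prove 120 | r(r + 1)(r + 2)(r + 3)(r + 4) for all r ≥ 1 by induction on r.
When r = 1: h(1) = 120 = 120·(1), so 120 | h(1).
Inductive step: suppose the statement holds for some j ≥ 1, i.e. 120 | h(j). Then
h(j+1) − h(j) = (j+1)·(j+2)·(j+3)·(j+4)·(j+5) − j·(j+1)·(j+2)·(j+3)·(j+4) = (j+1)·(j+2)·(j+3)·(j+4)·[(j+5) − j] = 5·(j+1)·(j+2)·(j+3)·(j+4). The product of 4 consecutive integers is divisible by (4)! = 24, so h(j+1) − h(j) is divisible by 5·24 = 120. By the inductive hypothesis 120 | h(j), hence 120 | h(j+1).
By the principle of mathematical induction, the result holds for all r ≥ 1.
Therefore the largest such d is 120.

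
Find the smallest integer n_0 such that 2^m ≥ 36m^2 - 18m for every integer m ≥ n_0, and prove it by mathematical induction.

n_0 = 13

At m = 12: 4096 < 4968, so the inequality fails and n_0 ≥ 13. We prove 2^m ≥ 36m^2 - 18m for all m ≥ 13.
For the base case m = 13: 2^m = 8192 and 36m^2 - 18m = 5850, so 8192 ≥ 5850.
For the inductive step, assume it holds for an arbitrary i ≥ 13, so 2^i ≥ 36i^2 - 18i.
Then 2^(i + 1) = 2·(2^i) ≥ 2·(36i^2 - 18i).
Also, for i ≥ 13 we have 2·(36i^2 - 18i) ≥ 36(i+1)^2 - 18(i+1), since 2·(36i^2 - 18i) − (36(i+1)^2 - 18(i+1)) = 36i^2 - 90i - 18, which is nonnegative for all i ≥ 13.
Combining, 2^(i + 1) ≥ 36(i+1)^2 - 18(i+1).
By the principle of mathematical induction, the result holds for all m ≥ 13.
Hence the smallest such n_0 is 13.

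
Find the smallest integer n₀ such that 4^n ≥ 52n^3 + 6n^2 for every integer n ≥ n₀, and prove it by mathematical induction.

At n = 7: 16384 < 18130, so the inequality fails and n₀ ≥ 8. We prove 4^n ≥ 52n^3 + 6n^2 for all n ≥ 8.
Base case (n = 8): 4^n = 65536 and 52n^3 + 6n^2 = 27008, so 65536 ≥ 27008.
Suppose the result is true for n = j, so 4^j ≥ 52j^3 + 6j^2.
Then 4^(j + 1) = 4·(4^j) ≥ 4·(52j^3 + 6j^2).
Also, for j ≥ 8 we have 4·(52j^3 + 6j^2) ≥ 52(j+1)^3 + 6(j+1)^2, since 4·(52j^3 + 6j^2) − (52(j+1)^3 + 6(j+1)^2) = 156j^3 - 138j^2 - 168j - 58, which is nonnegative for all j ≥ 8.
Combining, 4^(j + 1) ≥ 52(j+1)^3 + 6(j+1)^2.
This completes the induction.
Hence the smallest such n₀ is 8.

n₀ = 8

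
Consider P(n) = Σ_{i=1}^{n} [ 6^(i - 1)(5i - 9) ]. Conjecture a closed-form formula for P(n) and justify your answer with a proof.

P(n) = 6^n(n - 2) + 2

We claim P(n) = 6^n(n - 2) + 2 for all n ≥ 1.
Base step (n = 1): P(1) = -4, and the closed form gives -4. They agree.
Inductive step: assume the claim holds for n = i, so P(i) = 6^i(i - 2) + 2.
Then P(i+1) = P(i) + (6^i(5i - 4)) = (6^i(i - 2) + 2) + (6^i(5i - 4)).
Simplifying, P(i+1) = 6·6^i·i - 6·6^i + 2 = 6^(i+1)((i+1) - 2) + 2,
which is the closed form with n = i+1.
By induction, the statement is established for all n ≥ 1.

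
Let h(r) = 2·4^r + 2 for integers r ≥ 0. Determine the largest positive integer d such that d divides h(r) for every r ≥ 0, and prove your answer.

d = 2

Computing the first values: h(0) = 4 and h(1) = 10; gcd(4, 10) = 2, so d ≤ 2.
We prove 2 | 2·4^r + 2 for all r ≥ 0 by induction on r.
Base step (r = 0): h(0) = 4 = 2·(2), so 2 | h(0).
Inductive step: assume the claim holds for r = j, i.e. 2 | h(j). Then
h(j+1) = 2·4^(j+1) + 2 = 4·(2·4^j + 2) - 6 = 4·h(j) - 6. The first term is divisible by 2 by the inductive hypothesis, and -6 is divisible by 2. Hence 2 | h(j+1).
By induction, the statement is established for all r ≥ 0.
Therefore the largest such d is 2.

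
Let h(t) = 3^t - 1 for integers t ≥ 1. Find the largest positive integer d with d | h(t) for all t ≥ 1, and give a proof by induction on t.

d = 2

Computing the first values: h(1) = 2 and h(2) = 8; gcd(2, 8) = 2, so d ≤ 2.
We prove 2 | 3^t - 1 for all t ≥ 1 by induction on t.
Base case (t = 1): h(1) = 2 = 2·(1), so 2 | h(1).
For the inductive step, assume it holds for an arbitrary i ≥ 1, i.e. 2 | h(i). Then
3^{i+1} − 1^{i+1} = 3·3^i − 1·1^i = 3·(3^i − 1^i) + (2)·1^i. The first term is divisible by 2 by the inductive hypothesis, and the second term (2)·1^i is divisible by 2 since 2 | 2. Hence 2 | h(i+1).
By induction, the statement is established for all t ≥ 1.
Therefore the largest such d is 2.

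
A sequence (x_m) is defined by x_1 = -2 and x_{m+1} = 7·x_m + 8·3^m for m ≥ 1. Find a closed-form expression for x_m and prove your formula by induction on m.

Computing the first terms: x_1 = -2, x_2 = 10, x_3 = 142. This suggests x_m = -2·3^m + 4·7^(m - 1).
For the base case m = 1: the formula gives -2 = -2 = x_1.
Suppose the result is true for m = i, so x_i = -2·3^i + 4·7^(i - 1).
Then x_{i+1} = 7·x_i + 8·3^i = 7·(-2·3^i + 4·7^(i - 1)) + 8·3^i = -2·3^(i + 1) + 4·7^i = -2·3^(i+1) + 4·7^((i+1) - 1),
which is the claimed formula at m = i+1.
This completes the induction.

x_m = -2·3^m + 4·7^(m - 1)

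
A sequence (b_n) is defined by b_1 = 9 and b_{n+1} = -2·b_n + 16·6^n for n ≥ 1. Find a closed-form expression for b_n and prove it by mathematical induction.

b_n = -3(-2)^(n - 1) + 2·6^n

Computing the first terms: b_1 = 9, b_2 = 78, b_3 = 420. This suggests b_n = -3(-2)^(n - 1) + 2·6^n.
Base case (n = 1): the formula gives 9 = 9 = b_1.
For the inductive step, assume it holds for an arbitrary p ≥ 1, so b_p = -3(-2)^(p - 1) + 2·6^p.
Then b_{p+1} = -2·b_p + 16·6^p = -2·(-3(-2)^(p - 1) + 2·6^p) + 16·6^p = -3(-2)^p + 2·6^(p + 1) = -3(-2)^((p+1) - 1) + 2·6^(p+1),
which is the claimed formula at n = p+1.
This completes the induction.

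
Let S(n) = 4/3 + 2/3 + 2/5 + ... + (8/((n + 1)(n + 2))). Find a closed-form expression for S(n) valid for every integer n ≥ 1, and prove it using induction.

S(n) = 4n/(n + 2)

We claim S(n) = 4n/(n + 2) for all n ≥ 1.
Base case (n = 1): S(1) = 4/3, and the closed form gives 4/3. They agree.
Inductive step: suppose the statement holds for some m ≥ 1, so S(m) = 4m/(m + 2).
Then S(m+1) = S(m) + (8/((m + 2)(m + 3))) = (4m/(m + 2)) + (8/((m + 2)(m + 3))).
Simplifying, S(m+1) = 4(m + 1)/(m + 3) = 4(m+1)/((m+1) + 2),
which is the closed form with n = m+1.
This completes the induction.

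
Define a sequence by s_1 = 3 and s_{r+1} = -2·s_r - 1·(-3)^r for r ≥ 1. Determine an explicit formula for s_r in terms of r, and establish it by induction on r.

s_r = -3(-2)^r + (-3)^r

Computing the first terms: s_1 = 3, s_2 = -3, s_3 = -3. This suggests s_r = -3(-2)^r + (-3)^r.
Base case (r = 1): the formula gives 3 = 3 = s_1.
For the inductive step, assume it holds for an arbitrary p ≥ 1, so s_p = -3(-2)^p + (-3)^p.
Then s_{p+1} = -2·s_p - 1·(-3)^p = -2·(-3(-2)^p + (-3)^p) - 1·(-3)^p = -3(-2)^(p + 1) + (-3)^(p + 1),
which is the claimed formula at r = p+1.
By the principle of mathematical induction, the result holds for all r ≥ 1.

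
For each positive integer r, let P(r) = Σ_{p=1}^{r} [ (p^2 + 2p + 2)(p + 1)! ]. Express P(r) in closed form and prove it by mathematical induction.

P(r) = (r + 1)(r + 2)! - 2

We claim P(r) = (r + 1)(r + 2)! - 2 for all r ≥ 1.
Base case (r = 1): P(1) = 10, and the closed form gives 10. They agree.
For the inductive step, assume it holds for an arbitrary p ≥ 1, so P(p) = (p + 1)(p + 2)! - 2.
Then P(p+1) = P(p) + ((p^2 + 4p + 5)(p + 2)!) = ((p + 1)(p + 2)! - 2) + ((p^2 + 4p + 5)(p + 2)!).
Simplifying, P(p+1) = ((p+1) + 1)((p+1) + 2)! - 2,
which is the closed form with r = p+1.
By induction, the statement is established for all r ≥ 1.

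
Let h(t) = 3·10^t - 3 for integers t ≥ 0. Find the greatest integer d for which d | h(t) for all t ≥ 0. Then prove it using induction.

Computing the first values: h(0) = 0 and h(1) = 27; gcd(0, 27) = 27, so d ≤ 27.
We prove 27 | 3·10^t - 3 for all t ≥ 0 by induction on t.
When t = 0: h(0) = 0 = 27·(0), so 27 | h(0).
Suppose the result is true for t = k, i.e. 27 | h(k). Then
h(k+1) = 3·10^(k+1) - 3 = 10·(3·10^k - 3) + 27 = 10·h(k) + 27. The first term is divisible by 27 by the inductive hypothesis, and 27 is divisible by 27. Hence 27 | h(k+1).
Hence, by induction on t, the claim holds for every t ≥ 0.
Therefore the largest such d is 27.

d = 27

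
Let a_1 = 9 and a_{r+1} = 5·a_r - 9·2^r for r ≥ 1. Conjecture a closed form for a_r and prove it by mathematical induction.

Computing the first terms: a_1 = 9, a_2 = 27, a_3 = 99. This suggests a_r = 3·2^r + 3·5^(r - 1).
For the base case r = 1: the formula gives 9 = 9 = a_1.
Suppose the result is true for r = i, so a_i = 3·2^i + 3·5^(i - 1).
Then a_{i+1} = 5·a_i - 9·2^i = 5·(3·2^i + 3·5^(i - 1)) - 9·2^i = 3·2^(i + 1) + 3·5^i = 3·2^(i+1) + 3·5^((i+1) - 1),
which is the claimed formula at r = i+1.
This completes the induction.

a_r = 3·2^r + 3·5^(r - 1)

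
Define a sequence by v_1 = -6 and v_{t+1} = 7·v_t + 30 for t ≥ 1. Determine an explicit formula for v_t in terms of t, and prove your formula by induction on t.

Computing the first terms: v_1 = -6, v_2 = -12, v_3 = -54. This suggests v_t = -7^(t - 1) - 5.
Base case (t = 1): the formula gives -6 = -6 = v_1.
For the inductive step, assume it holds for an arbitrary j ≥ 1, so v_j = -7^(j - 1) - 5.
Then v_{j+1} = 7·v_j + 30 = 7·(-7^(j - 1) - 5) + 30 = -7^j - 5 = -7^((j+1) - 1) - 5,
which is the claimed formula at t = j+1.
By the principle of mathematical induction, the result holds for all t ≥ 1.

v_t = -7^(t - 1) - 5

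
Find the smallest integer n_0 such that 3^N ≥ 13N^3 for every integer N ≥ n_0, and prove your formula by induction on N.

At N = 8: 6561 < 6656, so the inequality fails and n_0 ≥ 9. We prove 3^N ≥ 13N^3 for all N ≥ 9.
Base step (N = 9): 3^N = 19683 and 13N^3 = 9477, so 19683 ≥ 9477.
Inductive step: assume the claim holds for N = j, so 3^j ≥ 13j^3.
Then 3^(j + 1) = 3·(3^j) ≥ 3·(13j^3).
Also, for j ≥ 9 we have 3·(13j^3) ≥ 13(j+1)^3, since 3 ≥ (1 + 1/j)^3 for all j ≥ 9.
Combining, 3^(j + 1) ≥ 13(j+1)^3.
By the principle of mathematical induction, the result holds for all N ≥ 9.
Hence the smallest such n_0 is 9.

n_0 = 9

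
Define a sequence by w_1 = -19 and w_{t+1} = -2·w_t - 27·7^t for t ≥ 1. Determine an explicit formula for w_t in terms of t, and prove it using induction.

Computing the first terms: w_1 = -19, w_2 = -151, w_3 = -1021. This suggests w_t = -(-2)^t - 3·7^t.
Base step (t = 1): the formula gives -19 = -19 = w_1.
For the inductive step, assume it holds for an arbitrary m ≥ 1, so w_m = -(-2)^m - 3·7^m.
Then w_{m+1} = -2·w_m - 27·7^m = -2·(-(-2)^m - 3·7^m) - 27·7^m = -(-2)^(m + 1) - 3·7^(m + 1),
which is the claimed formula at t = m+1.
Hence, by induction on t, the claim holds for every t ≥ 1.

w_t = -(-2)^t - 3·7^t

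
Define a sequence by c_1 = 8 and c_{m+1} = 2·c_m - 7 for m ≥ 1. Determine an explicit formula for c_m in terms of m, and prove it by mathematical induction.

Computing the first terms: c_1 = 8, c_2 = 9, c_3 = 11. This suggests c_m = 2^(m - 1) + 7.
Base case (m = 1): the formula gives 8 = 8 = c_1.
Inductive step: suppose the statement holds for some p ≥ 1, so c_p = 2^(p - 1) + 7.
Then c_{p+1} = 2·c_p - 7 = 2·(2^(p - 1) + 7) - 7 = 2^p + 7 = 2^((p+1) - 1) + 7,
which is the claimed formula at m = p+1.
This completes the induction.

c_m = 2^(m - 1) + 7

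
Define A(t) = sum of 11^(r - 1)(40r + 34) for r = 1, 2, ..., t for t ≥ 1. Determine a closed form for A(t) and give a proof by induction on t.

We claim A(t) = 11^t(4t + 3) - 3 for all t ≥ 1.
Base case (t = 1): A(1) = 74, and the closed form gives 74. They agree.
For the inductive step, assume it holds for an arbitrary r ≥ 1, so A(r) = 11^r(4r + 3) - 3.
Then A(r+1) = A(r) + (11^r(40r + 74)) = (11^r(4r + 3) - 3) + (11^r(40r + 74)).
Simplifying, A(r+1) = 44·11^r·r + 77·11^r - 3 = 11^(r+1)(4(r+1) + 3) - 3,
which is the closed form with t = r+1.
Hence, by induction on t, the claim holds for every t ≥ 1.

A(t) = 11^t(4t + 3) - 3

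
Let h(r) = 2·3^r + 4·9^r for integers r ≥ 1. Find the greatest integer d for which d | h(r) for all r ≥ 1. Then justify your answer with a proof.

d = 6

Computing the first values: h(1) = 42 and h(2) = 342; gcd(42, 342) = 6, so d ≤ 6.
We prove 6 | 2·3^r + 4·9^r for all r ≥ 1 by induction on r.
When r = 1: h(1) = 42 = 6·(7), so 6 | h(1).
Suppose the result is true for r = j, i.e. 6 | h(j). Then
h(j+1) − 9·h(j) = (2·3^(j+1) + 4·9^(j+1)) − 9·(2·3^j + 4·9^j) = (2)·3^j·(3 − 9) = (-12)·3^j. Since 6 | h(j) by the inductive hypothesis, 6 | 9·h(j); and 6 | -12 since -12 = 6·-2. Therefore 6 | h(j+1).
By the principle of mathematical induction, the result holds for all r ≥ 1.
Therefore the largest such d is 6.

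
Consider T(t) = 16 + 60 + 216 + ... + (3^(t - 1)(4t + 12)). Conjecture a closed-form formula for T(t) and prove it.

We claim T(t) = 3^t(2t + 5) - 5 for all t ≥ 1.
Base step (t = 1): T(1) = 16, and the closed form gives 16. They agree.
Suppose the result is true for t = r, so T(r) = 3^r(2r + 5) - 5.
Then T(r+1) = T(r) + (4·3^r(r + 4)) = (3^r(2r + 5) - 5) + (4·3^r(r + 4)).
Simplifying, T(r+1) = 6·3^r·r + 21·3^r - 5 = 3^(r+1)(2(r+1) + 5) - 5,
which is the closed form with t = r+1.
This completes the induction.

T(t) = 3^t(2t + 5) - 5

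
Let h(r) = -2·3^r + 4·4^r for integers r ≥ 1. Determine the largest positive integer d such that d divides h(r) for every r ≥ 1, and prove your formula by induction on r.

d = 2

Computing the first values: h(1) = 10 and h(2) = 46; gcd(10, 46) = 2, so d ≤ 2.
We prove 2 | -2·3^r + 4·4^r for all r ≥ 1 by induction on r.
When r = 1: h(1) = 10 = 2·(5), so 2 | h(1).
For the inductive step, assume it holds for an arbitrary j ≥ 1, i.e. 2 | h(j). Then
h(j+1) − 4·h(j) = (-2·3^(j+1) + 4·4^(j+1)) − 4·(-2·3^j + 4·4^j) = (-2)·3^j·(3 − 4) = (2)·3^j. Since 2 | h(j) by the inductive hypothesis, 2 | 4·h(j); and 2 | 2 since 2 = 2·1. Therefore 2 | h(j+1).
This completes the induction.
Therefore the largest such d is 2.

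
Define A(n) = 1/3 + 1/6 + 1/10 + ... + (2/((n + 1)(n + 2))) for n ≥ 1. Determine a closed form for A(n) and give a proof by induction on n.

We claim A(n) = n/(n + 2) for all n ≥ 1.
Base case (n = 1): A(1) = 1/3, and the closed form gives 1/3. They agree.
Inductive step: assume the claim holds for n = j, so A(j) = j/(j + 2).
Then A(j+1) = A(j) + (2/((j + 2)(j + 3))) = (j/(j + 2)) + (2/((j + 2)(j + 3))).
Simplifying, A(j+1) = (j + 1)/(j + 3) = (j+1)/((j+1) + 2),
which is the closed form with n = j+1.
This completes the induction.

A(n) = n/(n + 2)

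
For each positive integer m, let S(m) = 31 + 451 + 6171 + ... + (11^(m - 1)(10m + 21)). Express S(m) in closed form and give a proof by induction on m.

We claim S(m) = 11^m(m + 2) - 2 for all m ≥ 1.
Base step (m = 1): S(1) = 31, and the closed form gives 31. They agree.
Inductive step: suppose the statement holds for some i ≥ 1, so S(i) = 11^i(i + 2) - 2.
Then S(i+1) = S(i) + (11^i(10i + 31)) = (11^i(i + 2) - 2) + (11^i(10i + 31)).
Simplifying, S(i+1) = 11·11^i·i + 33·11^i - 2 = 11^(i+1)((i+1) + 2) - 2,
which is the closed form with m = i+1.
By induction, the statement is established for all m ≥ 1.

S(m) = 11^m(m + 2) - 2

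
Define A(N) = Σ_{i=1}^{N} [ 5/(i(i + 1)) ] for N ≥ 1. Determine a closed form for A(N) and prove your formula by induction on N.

We claim A(N) = 5N/(N + 1) for all N ≥ 1.
When N = 1: A(1) = 5/2, and the closed form gives 5/2. They agree.
For the inductive step, assume it holds for an arbitrary i ≥ 1, so A(i) = 5i/(i + 1).
Then A(i+1) = A(i) + (5/((i + 1)(i + 2))) = (5i/(i + 1)) + (5/((i + 1)(i + 2))).
Simplifying, A(i+1) = 5(i + 1)/(i + 2) = 5(i+1)/((i+1) + 1),
which is the closed form with N = i+1.
This completes the induction.

A(N) = 5N/(N + 1)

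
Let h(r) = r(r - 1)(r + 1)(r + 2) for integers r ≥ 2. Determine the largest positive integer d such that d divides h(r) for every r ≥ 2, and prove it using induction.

Computing the first values: h(2) = 24 and h(3) = 120; gcd(24, 120) = 24, so d ≤ 24.
We prove 24 | r(r - 1)(r + 1)(r + 2) for all r ≥ 2 by induction on r.
When r = 2: h(2) = 24 = 24·(1), so 24 | h(2).
Suppose the result is true for r = j, i.e. 24 | h(j). Then
h(j+1) − h(j) = j·(j+1)·(j+2)·(j+3) − (j-1)·j·(j+1)·(j+2) = j·(j+1)·(j+2)·[(j+3) − (j-1)] = 4·j·(j+1)·(j+2). The product of 3 consecutive integers is divisible by (3)! = 6, so h(j+1) − h(j) is divisible by 4·6 = 24. By the inductive hypothesis 24 | h(j), hence 24 | h(j+1).
By the principle of mathematical induction, the result holds for all r ≥ 2.
Therefore the largest such d is 24.

d = 24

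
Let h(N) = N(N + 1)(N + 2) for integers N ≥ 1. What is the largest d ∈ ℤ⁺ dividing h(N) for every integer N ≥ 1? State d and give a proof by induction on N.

d = 6

Computing the first values: h(1) = 6 and h(2) = 24; gcd(6, 24) = 6, so d ≤ 6.
We prove 6 | N(N + 1)(N + 2) for all N ≥ 1 by induction on N.
When N = 1: h(1) = 6 = 6·(1), so 6 | h(1).
Suppose the result is true for N = j, i.e. 6 | h(j). Then
h(j+1) − h(j) = (j+1)·(j+2)·(j+3) − j·(j+1)·(j+2) = (j+1)·(j+2)·[(j+3) − j] = 3·(j+1)·(j+2). The product of 2 consecutive integers is divisible by (2)! = 2, so h(j+1) − h(j) is divisible by 3·2 = 6. By the inductive hypothesis 6 | h(j), hence 6 | h(j+1).
By the principle of mathematical induction, the result holds for all N ≥ 1.
Therefore the largest such d is 6.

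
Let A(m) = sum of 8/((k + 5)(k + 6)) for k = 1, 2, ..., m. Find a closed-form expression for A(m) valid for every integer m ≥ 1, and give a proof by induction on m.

A(m) = 4m/(3(m + 6))

We claim A(m) = 4m/(3(m + 6)) for all m ≥ 1.
Base step (m = 1): A(1) = 4/21, and the closed form gives 4/21. They agree.
For the inductive step, assume it holds for an arbitrary k ≥ 1, so A(k) = 4k/(3(k + 6)).
Then A(k+1) = A(k) + (8/((k + 6)(k + 7))) = (4k/(3(k + 6))) + (8/((k + 6)(k + 7))).
Simplifying, A(k+1) = 4(k + 1)/(3(k + 7)) = 4(k+1)/(3((k+1) + 6)),
which is the closed form with m = k+1.
By induction, the statement is established for all m ≥ 1.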